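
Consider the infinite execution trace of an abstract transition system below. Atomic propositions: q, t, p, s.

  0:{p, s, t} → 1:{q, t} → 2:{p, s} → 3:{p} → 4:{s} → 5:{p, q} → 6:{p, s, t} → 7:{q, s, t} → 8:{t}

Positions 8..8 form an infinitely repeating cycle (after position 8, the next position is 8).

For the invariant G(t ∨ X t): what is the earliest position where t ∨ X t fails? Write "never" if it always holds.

Check t ∨ X t at each position in order: 0 ✓, 1 ✓.
At position 2 the labels are {p, s} and the next position 3 has {p}, so t ∨ X t is false there. This is the first violation.

2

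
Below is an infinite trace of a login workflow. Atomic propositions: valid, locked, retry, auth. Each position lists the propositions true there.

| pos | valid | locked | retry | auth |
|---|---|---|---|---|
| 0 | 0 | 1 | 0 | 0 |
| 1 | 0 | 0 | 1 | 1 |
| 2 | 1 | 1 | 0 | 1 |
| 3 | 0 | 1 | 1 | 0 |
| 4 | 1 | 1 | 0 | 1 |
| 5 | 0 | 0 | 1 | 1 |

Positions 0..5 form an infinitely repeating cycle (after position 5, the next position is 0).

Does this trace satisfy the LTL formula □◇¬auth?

Satisfied

◇¬auth holds at every position 0..5, and those are all positions ever visited, so □◇¬auth holds.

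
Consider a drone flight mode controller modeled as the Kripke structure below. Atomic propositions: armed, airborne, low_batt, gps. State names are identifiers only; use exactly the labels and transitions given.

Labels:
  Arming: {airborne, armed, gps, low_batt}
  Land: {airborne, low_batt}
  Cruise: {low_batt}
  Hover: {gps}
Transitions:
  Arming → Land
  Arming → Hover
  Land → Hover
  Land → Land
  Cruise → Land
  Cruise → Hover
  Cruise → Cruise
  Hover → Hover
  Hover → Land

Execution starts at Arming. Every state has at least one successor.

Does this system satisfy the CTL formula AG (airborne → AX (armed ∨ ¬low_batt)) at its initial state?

States satisfying airborne → AX (armed ∨ ¬low_batt): {Cruise, Hover}.
States satisfying AG (airborne → AX (armed ∨ ¬low_batt)): ∅.
Arming is reachable from Arming and violates airborne → AX (armed ∨ ¬low_batt), so AG fails at Arming.
Arming ∉ Sat(AG (airborne → AX (armed ∨ ¬low_batt))).

Does not hold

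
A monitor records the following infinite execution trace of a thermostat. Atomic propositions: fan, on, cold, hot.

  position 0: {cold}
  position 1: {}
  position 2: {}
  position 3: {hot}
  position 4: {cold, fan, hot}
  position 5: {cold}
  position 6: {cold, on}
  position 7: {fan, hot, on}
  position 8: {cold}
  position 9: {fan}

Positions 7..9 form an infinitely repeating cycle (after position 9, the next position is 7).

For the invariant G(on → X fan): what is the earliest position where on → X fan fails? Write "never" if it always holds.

7

Check on → X fan at each position in order: 0 ✓, 1 ✓, 2 ✓, 3 ✓, 4 ✓, 5 ✓, 6 ✓.
At position 7 the labels are {fan, hot, on} and the next position 8 has {cold}, so on → X fan is false there. This is the first violation.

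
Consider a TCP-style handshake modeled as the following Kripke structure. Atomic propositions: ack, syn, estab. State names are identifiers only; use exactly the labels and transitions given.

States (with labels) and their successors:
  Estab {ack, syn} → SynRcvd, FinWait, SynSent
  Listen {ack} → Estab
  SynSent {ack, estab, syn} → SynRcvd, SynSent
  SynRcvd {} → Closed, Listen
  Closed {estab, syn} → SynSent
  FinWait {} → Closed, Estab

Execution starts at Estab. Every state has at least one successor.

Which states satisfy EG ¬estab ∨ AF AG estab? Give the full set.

{Estab, Listen, SynRcvd, FinWait}

States satisfying ¬estab: {Estab, Listen, SynRcvd, FinWait}.
States satisfying EG ¬estab: {Estab, Listen, SynRcvd, FinWait}.
States satisfying AG estab: ∅.
States satisfying AF AG estab: ∅.
States satisfying EG ¬estab ∨ AF AG estab: {Estab, Listen, SynRcvd, FinWait}.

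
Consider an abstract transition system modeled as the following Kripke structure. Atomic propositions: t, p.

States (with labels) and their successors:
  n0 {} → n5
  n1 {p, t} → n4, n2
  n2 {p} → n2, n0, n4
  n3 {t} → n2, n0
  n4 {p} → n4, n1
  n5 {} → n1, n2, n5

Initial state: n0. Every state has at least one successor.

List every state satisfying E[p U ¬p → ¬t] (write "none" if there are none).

States satisfying p: {n1, n2, n4}.
States satisfying ¬p → ¬t: {n0, n1, n2, n4, n5}.
States satisfying E[p U ¬p → ¬t]: {n0, n1, n2, n4, n5}.

{n0, n1, n2, n4, n5}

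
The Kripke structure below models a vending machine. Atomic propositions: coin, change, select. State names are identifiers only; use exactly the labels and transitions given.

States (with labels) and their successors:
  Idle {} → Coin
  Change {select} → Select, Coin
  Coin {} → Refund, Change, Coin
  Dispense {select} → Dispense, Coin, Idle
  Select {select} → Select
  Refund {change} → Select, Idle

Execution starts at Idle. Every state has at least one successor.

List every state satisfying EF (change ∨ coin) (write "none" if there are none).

{Idle, Change, Coin, Dispense, Refund}

States satisfying change ∨ coin: {Refund}.
States satisfying EF (change ∨ coin): {Idle, Change, Coin, Dispense, Refund}.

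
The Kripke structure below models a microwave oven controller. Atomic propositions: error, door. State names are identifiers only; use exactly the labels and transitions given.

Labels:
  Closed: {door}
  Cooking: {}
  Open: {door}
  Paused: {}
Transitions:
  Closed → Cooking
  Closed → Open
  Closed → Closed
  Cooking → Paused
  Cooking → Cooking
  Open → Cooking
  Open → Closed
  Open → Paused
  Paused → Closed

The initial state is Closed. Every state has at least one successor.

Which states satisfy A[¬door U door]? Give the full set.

States satisfying ¬door: {Cooking, Paused}.
States satisfying door: {Closed, Open}.
States satisfying A[¬door U door]: {Closed, Open, Paused}.

{Closed, Open, Paused}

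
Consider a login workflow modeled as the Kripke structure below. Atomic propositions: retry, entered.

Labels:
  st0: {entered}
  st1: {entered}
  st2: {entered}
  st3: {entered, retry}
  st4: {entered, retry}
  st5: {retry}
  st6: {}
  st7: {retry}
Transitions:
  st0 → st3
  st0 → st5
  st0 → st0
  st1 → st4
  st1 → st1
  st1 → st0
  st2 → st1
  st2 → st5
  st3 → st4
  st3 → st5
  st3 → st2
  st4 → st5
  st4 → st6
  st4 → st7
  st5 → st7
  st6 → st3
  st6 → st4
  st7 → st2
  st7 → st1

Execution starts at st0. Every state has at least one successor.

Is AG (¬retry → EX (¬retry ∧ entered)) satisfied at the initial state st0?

No

States satisfying ¬retry → EX (¬retry ∧ entered): {st0, st1, st2, st3, st4, st5, st7}.
States satisfying AG (¬retry → EX (¬retry ∧ entered)): ∅.
st6 is reachable from st0 and violates ¬retry → EX (¬retry ∧ entered), so AG fails at st0.
st0 ∉ Sat(AG (¬retry → EX (¬retry ∧ entered))).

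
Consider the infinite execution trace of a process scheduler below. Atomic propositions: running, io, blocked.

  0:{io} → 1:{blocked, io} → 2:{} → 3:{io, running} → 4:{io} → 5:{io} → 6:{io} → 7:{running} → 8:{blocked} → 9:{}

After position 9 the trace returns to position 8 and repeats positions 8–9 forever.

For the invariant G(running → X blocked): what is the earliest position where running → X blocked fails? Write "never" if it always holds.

3

Check running → X blocked at each position in order: 0 ✓, 1 ✓, 2 ✓.
At position 3 the labels are {io, running} and the next position 4 has {io}, so running → X blocked is false there. This is the first violation.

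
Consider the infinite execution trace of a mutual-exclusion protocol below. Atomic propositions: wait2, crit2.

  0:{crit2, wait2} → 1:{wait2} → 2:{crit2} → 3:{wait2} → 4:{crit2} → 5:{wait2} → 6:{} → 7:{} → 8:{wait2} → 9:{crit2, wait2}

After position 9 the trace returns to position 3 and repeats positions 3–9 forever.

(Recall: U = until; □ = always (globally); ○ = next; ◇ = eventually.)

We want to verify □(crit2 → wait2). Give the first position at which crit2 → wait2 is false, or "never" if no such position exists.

2

Check crit2 → wait2 at each position in order: 0 ✓, 1 ✓.
At position 2 the labels are {crit2}, so crit2 → wait2 is false there. This is the first violation.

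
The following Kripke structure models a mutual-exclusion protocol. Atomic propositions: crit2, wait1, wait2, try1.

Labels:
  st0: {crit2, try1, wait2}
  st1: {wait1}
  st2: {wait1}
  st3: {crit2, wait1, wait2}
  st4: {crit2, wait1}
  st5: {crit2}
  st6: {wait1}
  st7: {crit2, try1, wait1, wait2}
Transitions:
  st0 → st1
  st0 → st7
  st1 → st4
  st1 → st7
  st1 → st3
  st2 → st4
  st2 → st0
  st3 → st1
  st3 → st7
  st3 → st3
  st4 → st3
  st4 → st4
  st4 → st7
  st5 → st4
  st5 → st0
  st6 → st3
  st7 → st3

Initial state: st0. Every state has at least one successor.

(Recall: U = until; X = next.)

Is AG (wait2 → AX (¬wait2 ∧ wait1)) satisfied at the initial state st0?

States satisfying wait2 → AX (¬wait2 ∧ wait1): {st1, st2, st4, st5, st6}.
States satisfying AG (wait2 → AX (¬wait2 ∧ wait1)): ∅.
st0 is reachable from st0 and violates wait2 → AX (¬wait2 ∧ wait1), so AG fails at st0.
st0 ∉ Sat(AG (wait2 → AX (¬wait2 ∧ wait1))).

Does not hold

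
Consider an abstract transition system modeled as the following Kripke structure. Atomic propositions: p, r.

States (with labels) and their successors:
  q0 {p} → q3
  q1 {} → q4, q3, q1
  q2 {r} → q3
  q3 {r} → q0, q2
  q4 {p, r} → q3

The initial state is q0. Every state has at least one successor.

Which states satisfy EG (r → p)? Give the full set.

States satisfying r → p: {q0, q1, q4}.
States satisfying EG (r → p): {q1}.

{q1}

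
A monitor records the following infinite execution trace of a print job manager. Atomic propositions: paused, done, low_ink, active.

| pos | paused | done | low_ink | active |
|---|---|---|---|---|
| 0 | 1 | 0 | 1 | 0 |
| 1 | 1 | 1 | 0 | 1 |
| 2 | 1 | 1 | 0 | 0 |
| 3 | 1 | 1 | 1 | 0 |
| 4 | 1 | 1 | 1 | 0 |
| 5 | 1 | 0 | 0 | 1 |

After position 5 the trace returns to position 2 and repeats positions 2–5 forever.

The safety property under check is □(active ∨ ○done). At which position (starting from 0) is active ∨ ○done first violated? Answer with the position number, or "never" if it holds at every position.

Check active ∨ ○done at each position in order: 0 ✓, 1 ✓, 2 ✓, 3 ✓.
At position 4 the labels are {done, low_ink, paused} and the next position 5 has {active, paused}, so active ∨ ○done is false there. This is the first violation.

4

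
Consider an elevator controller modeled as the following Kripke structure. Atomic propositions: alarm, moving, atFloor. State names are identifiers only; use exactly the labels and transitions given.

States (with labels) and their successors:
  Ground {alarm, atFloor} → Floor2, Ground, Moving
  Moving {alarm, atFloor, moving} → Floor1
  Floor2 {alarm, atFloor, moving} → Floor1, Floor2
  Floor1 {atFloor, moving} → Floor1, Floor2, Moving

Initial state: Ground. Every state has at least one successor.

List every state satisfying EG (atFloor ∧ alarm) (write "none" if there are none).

States satisfying atFloor ∧ alarm: {Ground, Moving, Floor2}.
States satisfying EG (atFloor ∧ alarm): {Ground, Floor2}.

{Ground, Floor2}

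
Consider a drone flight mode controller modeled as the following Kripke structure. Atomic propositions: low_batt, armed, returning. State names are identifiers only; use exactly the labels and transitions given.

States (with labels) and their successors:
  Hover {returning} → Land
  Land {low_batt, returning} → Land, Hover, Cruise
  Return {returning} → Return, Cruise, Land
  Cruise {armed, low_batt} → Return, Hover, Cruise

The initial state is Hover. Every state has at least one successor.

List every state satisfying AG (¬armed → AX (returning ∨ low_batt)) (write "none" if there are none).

States satisfying ¬armed → AX (returning ∨ low_batt): {Hover, Land, Return, Cruise}.
States satisfying AG (¬armed → AX (returning ∨ low_batt)): {Hover, Land, Return, Cruise}.

{Hover, Land, Return, Cruise}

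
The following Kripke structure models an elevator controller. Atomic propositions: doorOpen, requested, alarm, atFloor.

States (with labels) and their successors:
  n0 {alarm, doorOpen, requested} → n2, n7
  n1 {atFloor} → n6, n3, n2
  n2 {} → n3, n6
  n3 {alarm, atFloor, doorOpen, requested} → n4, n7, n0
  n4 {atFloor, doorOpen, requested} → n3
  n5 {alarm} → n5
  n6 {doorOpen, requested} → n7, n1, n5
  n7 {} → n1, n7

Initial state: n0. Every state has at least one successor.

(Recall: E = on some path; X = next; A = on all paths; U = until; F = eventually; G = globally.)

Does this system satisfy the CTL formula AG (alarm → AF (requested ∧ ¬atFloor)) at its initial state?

States satisfying alarm → AF (requested ∧ ¬atFloor): {n0, n1, n2, n4, n6, n7}.
States satisfying AG (alarm → AF (requested ∧ ¬atFloor)): ∅.
n3 is reachable from n0 and violates alarm → AF (requested ∧ ¬atFloor), so AG fails at n0.
n0 ∉ Sat(AG (alarm → AF (requested ∧ ¬atFloor))).

No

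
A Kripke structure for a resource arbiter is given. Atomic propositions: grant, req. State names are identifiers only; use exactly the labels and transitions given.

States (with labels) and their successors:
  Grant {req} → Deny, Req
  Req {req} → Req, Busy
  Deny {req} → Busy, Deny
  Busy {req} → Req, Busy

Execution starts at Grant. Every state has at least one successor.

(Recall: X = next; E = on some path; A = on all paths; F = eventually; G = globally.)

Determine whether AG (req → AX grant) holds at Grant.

Does not hold

States satisfying req → AX grant: ∅.
States satisfying AG (req → AX grant): ∅.
Busy is reachable from Grant and violates req → AX grant, so AG fails at Grant.
Grant ∉ Sat(AG (req → AX grant)).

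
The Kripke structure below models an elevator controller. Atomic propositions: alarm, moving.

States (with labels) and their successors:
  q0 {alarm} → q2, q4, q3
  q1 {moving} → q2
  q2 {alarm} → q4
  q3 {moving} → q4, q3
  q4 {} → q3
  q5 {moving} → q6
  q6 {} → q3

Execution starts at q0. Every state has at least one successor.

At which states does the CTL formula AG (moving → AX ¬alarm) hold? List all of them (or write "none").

{q0, q2, q3, q4, q5, q6}

States satisfying moving → AX ¬alarm: {q0, q2, q3, q4, q5, q6}.
States satisfying AG (moving → AX ¬alarm): {q0, q2, q3, q4, q5, q6}.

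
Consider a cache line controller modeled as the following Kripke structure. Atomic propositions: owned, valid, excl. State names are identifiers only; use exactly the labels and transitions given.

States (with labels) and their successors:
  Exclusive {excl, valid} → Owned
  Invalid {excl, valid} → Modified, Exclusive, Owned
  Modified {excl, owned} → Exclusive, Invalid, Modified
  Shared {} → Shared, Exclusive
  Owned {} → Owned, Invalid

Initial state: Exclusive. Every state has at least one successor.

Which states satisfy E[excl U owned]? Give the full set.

{Invalid, Modified}

States satisfying excl: {Exclusive, Invalid, Modified}.
States satisfying owned: {Modified}.
States satisfying E[excl U owned]: {Invalid, Modified}.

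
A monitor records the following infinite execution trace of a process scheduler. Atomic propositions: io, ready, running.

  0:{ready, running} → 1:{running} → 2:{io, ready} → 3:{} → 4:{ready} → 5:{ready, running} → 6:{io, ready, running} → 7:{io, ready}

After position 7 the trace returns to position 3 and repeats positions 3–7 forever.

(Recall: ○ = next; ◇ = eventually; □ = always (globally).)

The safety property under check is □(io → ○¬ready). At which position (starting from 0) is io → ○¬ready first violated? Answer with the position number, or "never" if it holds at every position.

6

Check io → ○¬ready at each position in order: 0 ✓, 1 ✓, 2 ✓, 3 ✓, 4 ✓, 5 ✓.
At position 6 the labels are {io, ready, running} and the next position 7 has {io, ready}, so io → ○¬ready is false there. This is the first violation.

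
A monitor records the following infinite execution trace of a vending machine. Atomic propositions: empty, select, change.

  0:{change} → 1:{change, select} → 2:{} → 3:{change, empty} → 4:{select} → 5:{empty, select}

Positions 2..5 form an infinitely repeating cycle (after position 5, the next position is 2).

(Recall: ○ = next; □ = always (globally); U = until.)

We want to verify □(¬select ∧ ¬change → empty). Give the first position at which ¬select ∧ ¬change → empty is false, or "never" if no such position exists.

Check ¬select ∧ ¬change → empty at each position in order: 0 ✓, 1 ✓.
At position 2 the labels are {}, so ¬select ∧ ¬change → empty is false there. This is the first violation.

2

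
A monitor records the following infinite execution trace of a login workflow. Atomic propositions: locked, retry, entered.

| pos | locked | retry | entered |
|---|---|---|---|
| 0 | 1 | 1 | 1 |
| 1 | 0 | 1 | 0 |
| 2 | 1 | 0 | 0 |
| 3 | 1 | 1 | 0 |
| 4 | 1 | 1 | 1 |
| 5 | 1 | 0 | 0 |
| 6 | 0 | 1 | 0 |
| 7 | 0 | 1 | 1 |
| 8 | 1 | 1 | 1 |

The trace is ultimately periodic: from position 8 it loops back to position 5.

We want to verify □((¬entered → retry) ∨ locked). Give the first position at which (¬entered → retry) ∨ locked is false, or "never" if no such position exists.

never

(¬entered → retry) ∨ locked holds at every position 0..8, and those are all the positions the trace ever visits, so the invariant □((¬entered → retry) ∨ locked) is never violated.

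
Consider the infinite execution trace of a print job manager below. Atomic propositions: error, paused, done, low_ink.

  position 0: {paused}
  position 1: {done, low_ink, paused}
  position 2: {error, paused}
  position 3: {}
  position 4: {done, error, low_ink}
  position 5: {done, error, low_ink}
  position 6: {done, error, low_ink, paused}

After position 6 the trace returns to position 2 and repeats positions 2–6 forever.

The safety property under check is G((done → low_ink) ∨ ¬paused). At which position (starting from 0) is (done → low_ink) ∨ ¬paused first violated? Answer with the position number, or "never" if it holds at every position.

(done → low_ink) ∨ ¬paused holds at every position 0..6, and those are all the positions the trace ever visits, so the invariant G((done → low_ink) ∨ ¬paused) is never violated.

never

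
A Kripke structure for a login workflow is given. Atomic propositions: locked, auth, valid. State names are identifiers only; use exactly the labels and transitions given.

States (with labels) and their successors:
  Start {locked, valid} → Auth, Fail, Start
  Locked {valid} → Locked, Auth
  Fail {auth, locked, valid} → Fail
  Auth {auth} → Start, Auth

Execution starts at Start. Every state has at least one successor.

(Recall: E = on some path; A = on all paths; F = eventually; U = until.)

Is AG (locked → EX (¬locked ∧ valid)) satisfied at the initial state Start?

Does not hold

States satisfying locked → EX (¬locked ∧ valid): {Locked, Auth}.
States satisfying AG (locked → EX (¬locked ∧ valid)): ∅.
Fail is reachable from Start and violates locked → EX (¬locked ∧ valid), so AG fails at Start.
Start ∉ Sat(AG (locked → EX (¬locked ∧ valid))).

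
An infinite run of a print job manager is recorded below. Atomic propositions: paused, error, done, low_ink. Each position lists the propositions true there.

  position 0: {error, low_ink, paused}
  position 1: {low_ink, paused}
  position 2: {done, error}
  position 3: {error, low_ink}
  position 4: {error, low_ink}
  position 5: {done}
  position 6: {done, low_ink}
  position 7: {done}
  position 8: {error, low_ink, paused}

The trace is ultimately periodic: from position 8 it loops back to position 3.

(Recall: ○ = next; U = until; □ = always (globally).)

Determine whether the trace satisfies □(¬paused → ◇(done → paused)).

¬paused → ◇(done → paused) holds at every position 0..8, and those are all positions ever visited, so □(¬paused → ◇(done → paused)) holds.
Positions where ¬paused holds: 2, 3, 4, 5, 6, 7.
Check ◇(done → paused) at each: 2→ok, 3→ok, 4→ok, 5→ok, 6→ok, 7→ok.

Satisfied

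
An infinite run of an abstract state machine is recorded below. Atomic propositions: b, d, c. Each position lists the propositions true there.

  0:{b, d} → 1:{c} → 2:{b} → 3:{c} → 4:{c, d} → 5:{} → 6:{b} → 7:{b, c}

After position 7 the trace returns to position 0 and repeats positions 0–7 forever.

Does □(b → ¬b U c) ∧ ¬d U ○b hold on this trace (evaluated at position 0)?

Does not hold

b → ¬b U c must hold at every position from 0 onward. It fails at position 0, so □(b → ¬b U c) is false.
Positions where b holds: 0, 2, 6, 7.
Check ¬b U c at each: 0→fails, 2→fails, 6→fails, 7→ok.
Walking from position 0: at position 0, ○b has not yet held and ¬d fails, so ¬d U ○b is false.
At position 0: □(b → ¬b U c) is false; ¬d U ○b is false; so □(b → ¬b U c) ∧ ¬d U ○b is false.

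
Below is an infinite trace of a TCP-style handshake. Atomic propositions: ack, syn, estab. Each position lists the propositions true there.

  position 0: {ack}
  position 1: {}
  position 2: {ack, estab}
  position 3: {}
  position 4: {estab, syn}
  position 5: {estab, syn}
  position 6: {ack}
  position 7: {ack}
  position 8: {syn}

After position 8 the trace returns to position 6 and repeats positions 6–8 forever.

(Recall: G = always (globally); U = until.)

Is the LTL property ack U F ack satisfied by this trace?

Holds

Walking from position 0: F ack first holds at position 0, and ack holds at every earlier position along the way, so ack U F ack holds.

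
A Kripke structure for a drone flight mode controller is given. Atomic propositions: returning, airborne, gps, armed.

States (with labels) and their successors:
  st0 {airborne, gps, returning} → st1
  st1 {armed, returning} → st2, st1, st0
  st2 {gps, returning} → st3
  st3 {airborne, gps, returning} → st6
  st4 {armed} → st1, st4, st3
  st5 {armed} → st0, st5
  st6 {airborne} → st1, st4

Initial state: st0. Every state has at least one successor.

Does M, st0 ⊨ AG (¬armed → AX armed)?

Violated

States satisfying ¬armed → AX armed: {st0, st1, st4, st5, st6}.
States satisfying AG (¬armed → AX armed): ∅.
st2 is reachable from st0 and violates ¬armed → AX armed, so AG fails at st0.
st0 ∉ Sat(AG (¬armed → AX armed)).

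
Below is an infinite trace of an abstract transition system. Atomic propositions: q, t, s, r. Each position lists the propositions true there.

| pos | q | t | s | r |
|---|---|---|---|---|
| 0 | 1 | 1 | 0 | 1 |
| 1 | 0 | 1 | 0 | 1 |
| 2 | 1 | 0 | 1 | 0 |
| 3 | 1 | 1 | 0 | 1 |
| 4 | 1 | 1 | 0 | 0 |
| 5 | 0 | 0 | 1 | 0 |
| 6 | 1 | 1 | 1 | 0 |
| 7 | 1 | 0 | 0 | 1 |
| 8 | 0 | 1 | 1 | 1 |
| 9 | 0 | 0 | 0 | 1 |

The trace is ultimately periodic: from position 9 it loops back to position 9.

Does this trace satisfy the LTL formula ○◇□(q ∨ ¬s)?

Satisfied

The position after 0 is 1; ◇□(q ∨ ¬s) is true there.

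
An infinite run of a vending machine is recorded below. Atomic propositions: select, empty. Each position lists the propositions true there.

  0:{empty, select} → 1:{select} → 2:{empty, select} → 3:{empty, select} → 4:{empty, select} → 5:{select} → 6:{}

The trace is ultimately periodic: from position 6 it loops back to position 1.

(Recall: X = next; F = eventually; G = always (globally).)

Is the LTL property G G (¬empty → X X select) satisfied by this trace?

Satisfied

G (¬empty → X X select) holds at every position 0..6, and those are all positions ever visited, so G G (¬empty → X X select) holds.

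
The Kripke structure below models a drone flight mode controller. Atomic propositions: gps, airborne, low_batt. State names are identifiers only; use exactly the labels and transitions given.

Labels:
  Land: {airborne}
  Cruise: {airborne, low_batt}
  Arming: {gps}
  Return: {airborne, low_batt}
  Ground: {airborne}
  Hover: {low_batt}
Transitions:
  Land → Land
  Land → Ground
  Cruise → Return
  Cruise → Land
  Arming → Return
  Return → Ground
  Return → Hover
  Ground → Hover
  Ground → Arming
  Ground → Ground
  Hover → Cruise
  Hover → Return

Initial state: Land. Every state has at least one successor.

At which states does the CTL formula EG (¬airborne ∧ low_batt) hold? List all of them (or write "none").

none

States satisfying ¬airborne ∧ low_batt: {Hover}.
States satisfying EG (¬airborne ∧ low_batt): ∅.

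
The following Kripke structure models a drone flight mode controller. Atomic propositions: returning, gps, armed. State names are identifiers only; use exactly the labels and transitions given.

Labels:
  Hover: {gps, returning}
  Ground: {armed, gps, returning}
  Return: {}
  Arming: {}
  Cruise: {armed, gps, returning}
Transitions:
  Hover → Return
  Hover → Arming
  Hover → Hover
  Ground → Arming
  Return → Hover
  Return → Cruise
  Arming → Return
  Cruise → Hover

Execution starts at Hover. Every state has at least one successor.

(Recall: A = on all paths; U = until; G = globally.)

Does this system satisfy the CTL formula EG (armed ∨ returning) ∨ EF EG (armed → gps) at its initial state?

Holds

States satisfying armed ∨ returning: {Hover, Ground, Cruise}.
States satisfying EG (armed ∨ returning): {Hover, Cruise}.
States satisfying EG (armed → gps): {Hover, Ground, Return, Arming, Cruise}.
States satisfying EF EG (armed → gps): {Hover, Ground, Return, Arming, Cruise}.
States satisfying EG (armed ∨ returning) ∨ EF EG (armed → gps): {Hover, Ground, Return, Arming, Cruise}.
Hover ∈ Sat(EG (armed ∨ returning) ∨ EF EG (armed → gps)).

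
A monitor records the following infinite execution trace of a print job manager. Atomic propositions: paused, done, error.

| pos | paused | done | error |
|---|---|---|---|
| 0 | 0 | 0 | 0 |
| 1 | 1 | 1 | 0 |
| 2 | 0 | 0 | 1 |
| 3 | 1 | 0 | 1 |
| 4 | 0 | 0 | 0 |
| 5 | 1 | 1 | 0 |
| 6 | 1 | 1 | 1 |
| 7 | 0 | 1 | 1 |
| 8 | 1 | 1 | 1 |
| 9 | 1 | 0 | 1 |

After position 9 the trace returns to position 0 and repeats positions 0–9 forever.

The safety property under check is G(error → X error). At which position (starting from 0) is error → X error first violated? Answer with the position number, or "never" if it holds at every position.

Check error → X error at each position in order: 0 ✓, 1 ✓, 2 ✓.
At position 3 the labels are {error, paused} and the next position 4 has {}, so error → X error is false there. This is the first violation.

3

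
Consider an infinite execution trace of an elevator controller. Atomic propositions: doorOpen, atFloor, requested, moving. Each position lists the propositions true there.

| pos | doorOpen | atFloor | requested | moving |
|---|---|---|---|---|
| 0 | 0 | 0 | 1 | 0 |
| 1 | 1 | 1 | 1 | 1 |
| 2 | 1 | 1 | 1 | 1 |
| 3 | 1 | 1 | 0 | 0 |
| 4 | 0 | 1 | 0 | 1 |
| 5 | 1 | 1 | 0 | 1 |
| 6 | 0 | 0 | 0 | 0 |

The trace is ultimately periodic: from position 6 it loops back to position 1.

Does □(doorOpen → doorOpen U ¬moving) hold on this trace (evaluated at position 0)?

doorOpen → doorOpen U ¬moving holds at every position 0..6, and those are all positions ever visited, so □(doorOpen → doorOpen U ¬moving) holds.
Positions where doorOpen holds: 1, 2, 3, 5.
Check doorOpen U ¬moving at each: 1→ok, 2→ok, 3→ok, 5→ok.

Yes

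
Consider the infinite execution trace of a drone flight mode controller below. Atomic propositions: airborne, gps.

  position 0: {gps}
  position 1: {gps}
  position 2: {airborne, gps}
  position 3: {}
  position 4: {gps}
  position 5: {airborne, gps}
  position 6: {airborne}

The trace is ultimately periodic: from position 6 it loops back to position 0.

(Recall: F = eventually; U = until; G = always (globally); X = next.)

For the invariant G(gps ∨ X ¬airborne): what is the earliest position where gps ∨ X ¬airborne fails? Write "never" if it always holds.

gps ∨ X ¬airborne holds at every position 0..6, and those are all the positions the trace ever visits, so the invariant G(gps ∨ X ¬airborne) is never violated.

never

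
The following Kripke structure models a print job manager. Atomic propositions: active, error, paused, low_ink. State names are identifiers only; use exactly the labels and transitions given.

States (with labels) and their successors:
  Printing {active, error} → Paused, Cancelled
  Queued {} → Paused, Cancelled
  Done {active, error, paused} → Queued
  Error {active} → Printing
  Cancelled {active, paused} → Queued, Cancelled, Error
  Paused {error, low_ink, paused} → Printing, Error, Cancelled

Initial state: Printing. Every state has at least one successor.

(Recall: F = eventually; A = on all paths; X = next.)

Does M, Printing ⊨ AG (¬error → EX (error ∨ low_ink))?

States satisfying ¬error → EX (error ∨ low_ink): {Printing, Queued, Done, Error, Paused}.
States satisfying AG (¬error → EX (error ∨ low_ink)): ∅.
Cancelled is reachable from Printing and violates ¬error → EX (error ∨ low_ink), so AG fails at Printing.
Printing ∉ Sat(AG (¬error → EX (error ∨ low_ink))).

No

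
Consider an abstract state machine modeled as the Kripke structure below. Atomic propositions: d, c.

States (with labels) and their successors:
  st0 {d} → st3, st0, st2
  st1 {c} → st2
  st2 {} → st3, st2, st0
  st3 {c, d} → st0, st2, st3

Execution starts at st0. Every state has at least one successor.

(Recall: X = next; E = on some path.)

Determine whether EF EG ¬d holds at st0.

States satisfying EG ¬d: {st1, st2}.
States satisfying EF EG ¬d: {st0, st1, st2, st3}.
Some path from st0 reaches a state where EG ¬d holds.
st0 ∈ Sat(EF EG ¬d).

Holds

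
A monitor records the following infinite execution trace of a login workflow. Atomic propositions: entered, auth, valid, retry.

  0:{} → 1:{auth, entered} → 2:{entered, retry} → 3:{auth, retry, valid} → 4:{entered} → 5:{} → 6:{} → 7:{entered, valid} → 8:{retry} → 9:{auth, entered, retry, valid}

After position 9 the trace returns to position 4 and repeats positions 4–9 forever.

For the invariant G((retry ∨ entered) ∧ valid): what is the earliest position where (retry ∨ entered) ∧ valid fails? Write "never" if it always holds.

At position 0 the labels are {}, so (retry ∨ entered) ∧ valid is false there. This is the first violation.

0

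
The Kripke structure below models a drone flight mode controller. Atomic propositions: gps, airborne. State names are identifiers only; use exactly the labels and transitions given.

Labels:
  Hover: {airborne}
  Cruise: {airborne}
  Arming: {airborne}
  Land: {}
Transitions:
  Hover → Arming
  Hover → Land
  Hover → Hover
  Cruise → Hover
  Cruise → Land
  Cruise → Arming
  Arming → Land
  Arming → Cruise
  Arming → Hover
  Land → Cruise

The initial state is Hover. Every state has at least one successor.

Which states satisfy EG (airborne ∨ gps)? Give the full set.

{Hover, Cruise, Arming}

States satisfying airborne ∨ gps: {Hover, Cruise, Arming}.
States satisfying EG (airborne ∨ gps): {Hover, Cruise, Arming}.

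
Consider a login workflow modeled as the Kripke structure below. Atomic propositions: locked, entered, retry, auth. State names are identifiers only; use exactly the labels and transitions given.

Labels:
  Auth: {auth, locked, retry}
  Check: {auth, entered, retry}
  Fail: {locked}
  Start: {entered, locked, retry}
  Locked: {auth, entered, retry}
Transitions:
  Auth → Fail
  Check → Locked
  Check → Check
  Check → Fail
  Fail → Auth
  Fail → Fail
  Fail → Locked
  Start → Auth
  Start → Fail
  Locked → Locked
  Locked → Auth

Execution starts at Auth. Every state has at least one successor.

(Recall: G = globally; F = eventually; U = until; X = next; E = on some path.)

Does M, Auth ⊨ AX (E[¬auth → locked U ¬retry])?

States satisfying E[¬auth → locked U ¬retry]: {Auth, Check, Fail, Start, Locked}.
States satisfying AX (E[¬auth → locked U ¬retry]): {Auth, Check, Fail, Start, Locked}.
Auth ∈ Sat(AX (E[¬auth → locked U ¬retry])).

Holds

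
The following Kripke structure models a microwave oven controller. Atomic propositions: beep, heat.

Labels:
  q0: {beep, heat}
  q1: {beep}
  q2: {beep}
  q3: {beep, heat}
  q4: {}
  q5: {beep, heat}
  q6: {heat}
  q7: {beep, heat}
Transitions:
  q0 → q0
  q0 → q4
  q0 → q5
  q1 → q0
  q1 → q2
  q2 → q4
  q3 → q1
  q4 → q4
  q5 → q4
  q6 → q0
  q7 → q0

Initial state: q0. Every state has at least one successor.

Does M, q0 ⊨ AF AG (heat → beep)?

States satisfying AG (heat → beep): {q0, q1, q2, q3, q4, q5, q7}.
States satisfying AF AG (heat → beep): {q0, q1, q2, q3, q4, q5, q6, q7}.
q0 ∈ Sat(AF AG (heat → beep)).

Yes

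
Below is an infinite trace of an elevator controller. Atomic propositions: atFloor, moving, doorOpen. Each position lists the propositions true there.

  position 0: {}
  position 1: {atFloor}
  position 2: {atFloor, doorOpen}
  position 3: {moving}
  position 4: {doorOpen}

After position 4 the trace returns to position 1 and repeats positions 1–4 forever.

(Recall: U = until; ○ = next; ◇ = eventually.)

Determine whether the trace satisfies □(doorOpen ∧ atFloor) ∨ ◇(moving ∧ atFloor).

doorOpen ∧ atFloor must hold at every position from 0 onward. It fails at position 0, so □(doorOpen ∧ atFloor) is false.
moving ∧ atFloor is false at every position 0..4, so it never becomes true and ◇(moving ∧ atFloor) fails.
At position 0: □(doorOpen ∧ atFloor) is false; ◇(moving ∧ atFloor) is false; so □(doorOpen ∧ atFloor) ∨ ◇(moving ∧ atFloor) is false.

Does not hold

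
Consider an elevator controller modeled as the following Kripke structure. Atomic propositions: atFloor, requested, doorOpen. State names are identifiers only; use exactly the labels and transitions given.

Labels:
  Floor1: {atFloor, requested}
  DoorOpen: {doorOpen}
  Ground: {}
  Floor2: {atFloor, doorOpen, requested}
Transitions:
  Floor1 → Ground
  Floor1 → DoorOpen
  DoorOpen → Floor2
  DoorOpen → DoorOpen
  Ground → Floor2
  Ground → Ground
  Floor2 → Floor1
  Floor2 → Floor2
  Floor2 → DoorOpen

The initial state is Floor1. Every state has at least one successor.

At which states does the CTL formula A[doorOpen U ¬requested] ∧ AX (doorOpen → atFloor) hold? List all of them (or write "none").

States satisfying doorOpen: {DoorOpen, Floor2}.
States satisfying ¬requested: {DoorOpen, Ground}.
States satisfying A[doorOpen U ¬requested]: {DoorOpen, Ground}.
States satisfying doorOpen → atFloor: {Floor1, Ground, Floor2}.
States satisfying AX (doorOpen → atFloor): {Ground}.
States satisfying A[doorOpen U ¬requested] ∧ AX (doorOpen → atFloor): {Ground}.

{Ground}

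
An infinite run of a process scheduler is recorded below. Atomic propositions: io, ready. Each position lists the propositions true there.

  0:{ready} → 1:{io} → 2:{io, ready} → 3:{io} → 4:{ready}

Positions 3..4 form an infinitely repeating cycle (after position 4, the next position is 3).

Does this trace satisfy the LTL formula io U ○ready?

Violated

Walking from position 0: at position 0, ○ready has not yet held and io fails, so io U ○ready is false.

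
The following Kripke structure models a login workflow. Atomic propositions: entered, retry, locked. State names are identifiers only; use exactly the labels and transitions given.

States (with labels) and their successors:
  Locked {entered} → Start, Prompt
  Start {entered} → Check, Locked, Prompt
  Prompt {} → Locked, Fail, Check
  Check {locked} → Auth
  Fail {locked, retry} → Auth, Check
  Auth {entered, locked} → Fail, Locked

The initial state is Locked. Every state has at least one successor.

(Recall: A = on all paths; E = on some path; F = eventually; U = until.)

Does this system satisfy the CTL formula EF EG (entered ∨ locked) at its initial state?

States satisfying EG (entered ∨ locked): {Locked, Start, Check, Fail, Auth}.
States satisfying EF EG (entered ∨ locked): {Locked, Start, Prompt, Check, Fail, Auth}.
Some path from Locked reaches a state where EG (entered ∨ locked) holds.
Locked ∈ Sat(EF EG (entered ∨ locked)).

Holds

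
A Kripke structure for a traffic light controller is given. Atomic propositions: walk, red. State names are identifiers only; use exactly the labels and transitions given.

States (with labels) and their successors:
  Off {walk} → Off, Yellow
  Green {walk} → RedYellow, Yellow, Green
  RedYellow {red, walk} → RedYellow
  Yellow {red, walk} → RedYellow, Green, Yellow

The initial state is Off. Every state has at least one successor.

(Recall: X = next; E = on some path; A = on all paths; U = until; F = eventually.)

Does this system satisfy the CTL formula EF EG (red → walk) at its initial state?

States satisfying EG (red → walk): {Off, Green, RedYellow, Yellow}.
States satisfying EF EG (red → walk): {Off, Green, RedYellow, Yellow}.
Some path from Off reaches a state where EG (red → walk) holds.
Off ∈ Sat(EF EG (red → walk)).

Yes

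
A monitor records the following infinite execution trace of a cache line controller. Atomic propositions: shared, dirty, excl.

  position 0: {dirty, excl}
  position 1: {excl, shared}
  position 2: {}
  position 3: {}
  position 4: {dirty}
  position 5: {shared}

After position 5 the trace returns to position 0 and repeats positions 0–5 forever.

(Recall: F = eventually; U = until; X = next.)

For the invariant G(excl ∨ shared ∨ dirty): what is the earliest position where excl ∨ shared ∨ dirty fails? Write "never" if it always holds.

2

Check excl ∨ shared ∨ dirty at each position in order: 0 ✓, 1 ✓.
At position 2 the labels are {}, so excl ∨ shared ∨ dirty is false there. This is the first violation.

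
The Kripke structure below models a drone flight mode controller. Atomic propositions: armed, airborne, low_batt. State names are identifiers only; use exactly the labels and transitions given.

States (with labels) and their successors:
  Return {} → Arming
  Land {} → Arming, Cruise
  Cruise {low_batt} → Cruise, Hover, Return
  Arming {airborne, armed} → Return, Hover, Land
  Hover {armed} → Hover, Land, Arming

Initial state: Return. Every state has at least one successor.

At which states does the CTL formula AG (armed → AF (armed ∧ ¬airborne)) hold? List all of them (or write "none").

none

States satisfying armed → AF (armed ∧ ¬airborne): {Return, Land, Cruise, Hover}.
States satisfying AG (armed → AF (armed ∧ ¬airborne)): ∅.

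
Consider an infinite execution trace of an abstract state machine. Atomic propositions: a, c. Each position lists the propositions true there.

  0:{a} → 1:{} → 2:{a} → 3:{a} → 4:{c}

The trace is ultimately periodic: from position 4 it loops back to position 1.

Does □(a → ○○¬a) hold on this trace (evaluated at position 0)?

No

a → ○○¬a must hold at every position from 0 onward. It fails at position 0, so □(a → ○○¬a) is false.
Positions where a holds: 0, 2, 3.
Check ○○¬a at each: 0→fails, 2→ok, 3→ok.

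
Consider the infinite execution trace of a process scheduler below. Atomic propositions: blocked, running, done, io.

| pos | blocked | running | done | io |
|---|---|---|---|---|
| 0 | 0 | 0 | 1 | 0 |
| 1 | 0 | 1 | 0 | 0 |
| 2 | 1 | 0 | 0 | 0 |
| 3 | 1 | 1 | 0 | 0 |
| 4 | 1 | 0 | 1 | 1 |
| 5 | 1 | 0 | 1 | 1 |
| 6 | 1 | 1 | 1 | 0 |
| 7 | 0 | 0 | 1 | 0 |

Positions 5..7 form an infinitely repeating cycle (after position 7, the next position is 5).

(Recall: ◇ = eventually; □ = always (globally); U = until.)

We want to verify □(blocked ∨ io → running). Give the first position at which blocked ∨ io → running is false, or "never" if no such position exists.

Check blocked ∨ io → running at each position in order: 0 ✓, 1 ✓.
At position 2 the labels are {blocked}, so blocked ∨ io → running is false there. This is the first violation.

2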